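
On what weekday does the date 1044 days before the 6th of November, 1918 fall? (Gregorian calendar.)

Tuesday

Nov 6, 1918 is a Wednesday.
1044 mod 7 = 1, so 1044 days before a Wednesday is Wednesday − 1 = Tuesday.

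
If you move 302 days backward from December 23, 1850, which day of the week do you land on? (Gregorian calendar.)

First find the weekday of Dec 23, 1850. Doomsday rule: the anchor day for the 1800s is Friday. For year 50: 50÷12 = 4 r 2, and 2÷4 = 0, so 4+2+0 = 6.
Friday + 6 ≡ Thursday — that's 1850's doomsday.
In December the doomsday date is Dec 12.
Dec 23 is 11 days after Dec 12; 11 mod 7 = 4, so Thursday + 4 = Monday.
302 mod 7 = 1, so 302 days before a Monday is Monday − 1 = Sunday.

Sunday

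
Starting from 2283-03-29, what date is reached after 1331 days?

November 19, 2286

+366 (one year; includes Feb 29, 2284) → Mar 29, 2284 (965 left).
+365 (one year) → Mar 29, 2285 (600 left).
+365 (one year) → Mar 29, 2286 (235 left).
Mar has 31 days: +3 → Apr 1, 2286 (232 left).
Apr has 30 days: +30 → May 1, 2286 (202 left).
May has 31 days: +31 → Jun 1, 2286 (171 left).
Jun has 30 days: +30 → Jul 1, 2286 (141 left).
Jul has 31 days: +31 → Aug 1, 2286 (110 left).
Aug has 31 days: +31 → Sep 1, 2286 (79 left).
Sep has 30 days: +30 → Oct 1, 2286 (49 left).
Oct has 31 days: +31 → Nov 1, 2286 (18 left).
+18 → Nov 19, 2286.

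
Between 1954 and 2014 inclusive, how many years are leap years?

Multiples of 4 in [1954,2014]: 15.
Of those, multiples of 100: 1 (not leap unless ÷400).
Multiples of 400: 1.
Leap years = 15 − 1 + 1 = 15.

15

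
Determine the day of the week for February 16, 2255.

Friday

Doomsday rule: the anchor day for the 2200s is Friday. For year 55: 55÷12 = 4 r 7, and 7÷4 = 1, so 4+7+1 = 12.
Friday + 12 ≡ Wednesday — that's 2255's doomsday.
In February the doomsday date is Feb 28 (2255 is not a leap year).
Feb 16 is 12 days before Feb 28; 12 mod 7 = 5, so Wednesday − 5 = Friday.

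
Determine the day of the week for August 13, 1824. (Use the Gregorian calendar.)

Doomsday rule: the anchor day for the 1800s is Friday. For year 24: 24÷12 = 2 r 0, and 0÷4 = 0, so 2+0+0 = 2.
Friday + 2 ≡ Sunday — that's 1824's doomsday.
In August the doomsday date is Aug 8.
Aug 13 is 5 days after Aug 8; 5 mod 7 = 5, so Sunday + 5 = Friday.

Friday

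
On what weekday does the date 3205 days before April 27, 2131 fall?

Saturday

First find the weekday of Apr 27, 2131. Doomsday rule: the anchor day for the 2100s is Sunday. For year 31: 31÷12 = 2 r 7, and 7÷4 = 1, so 2+7+1 = 10.
Sunday + 10 ≡ Wednesday — that's 2131's doomsday.
In April the doomsday date is Apr 4.
Apr 27 is 23 days after Apr 4; 23 mod 7 = 2, so Wednesday + 2 = Friday.
3205 mod 7 = 6, so 3205 days before a Friday is Friday − 6 = Saturday.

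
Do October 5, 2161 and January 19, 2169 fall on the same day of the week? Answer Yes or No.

From Oct 5, 2161 to Jan 19, 2169 is 2663 days.
2663 mod 7 = 3, so they are different weekdays.
(Oct 5, 2161 is a Monday; Jan 19, 2169 is a Thursday.)

No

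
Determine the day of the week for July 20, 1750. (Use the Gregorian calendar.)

Monday

Doomsday rule: the anchor day for the 1700s is Sunday. For year 50: 50÷12 = 4 r 2, and 2÷4 = 0, so 4+2+0 = 6.
Sunday + 6 ≡ Saturday — that's 1750's doomsday.
In July the doomsday date is Jul 11.
Jul 20 is 9 days after Jul 11; 9 mod 7 = 2, so Saturday + 2 = Monday.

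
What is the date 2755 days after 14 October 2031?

April 30, 2039

+366 (one year; includes Feb 29, 2032) → Oct 14, 2032 (2389 left).
+365 (one year) → Oct 14, 2033 (2024 left).
+365 (one year) → Oct 14, 2034 (1659 left).
+365 (one year) → Oct 14, 2035 (1294 left).
+366 (one year; includes Feb 29, 2036) → Oct 14, 2036 (928 left).
+365 (one year) → Oct 14, 2037 (563 left).
+365 (one year) → Oct 14, 2038 (198 left).
Oct has 31 days: +18 → Nov 1, 2038 (180 left).
Nov has 30 days: +30 → Dec 1, 2038 (150 left).
Dec has 31 days: +31 → Jan 1, 2039 (119 left).
Jan has 31 days: +31 → Feb 1, 2039 (88 left).
Feb has 28 days: +28 → Mar 1, 2039 (60 left).
Mar has 31 days: +31 → Apr 1, 2039 (29 left).
+29 → Apr 30, 2039.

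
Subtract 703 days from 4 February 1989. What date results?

−366 (one year; includes Feb 29, 1988) → Feb 4, 1988 (337 left).
−4 → Jan 31, 1988 (end of Jan, 31 days; 333 left).
−31 → Dec 31, 1987 (end of Dec, 31 days; 302 left).
−31 → Nov 30, 1987 (end of Nov, 30 days; 271 left).
−30 → Oct 31, 1987 (end of Oct, 31 days; 241 left).
−31 → Sep 30, 1987 (end of Sep, 30 days; 210 left).
−30 → Aug 31, 1987 (end of Aug, 31 days; 180 left).
−31 → Jul 31, 1987 (end of Jul, 31 days; 149 left).
−31 → Jun 30, 1987 (end of Jun, 30 days; 118 left).
−30 → May 31, 1987 (end of May, 31 days; 88 left).
−31 → Apr 30, 1987 (end of Apr, 30 days; 57 left).
−30 → Mar 31, 1987 (end of Mar, 31 days; 27 left).
−27 → Mar 4, 1987.

March 4, 1987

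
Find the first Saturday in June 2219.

June 1, 2219 is a Tuesday.
The first Saturday is therefore June 5 (4 days later).

June 5, 2219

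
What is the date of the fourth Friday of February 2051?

February 1, 2051 is a Wednesday.
The first Friday is therefore February 3 (2 days later).
The fourth Friday is 3 + 3×7 = February 24.

February 24, 2051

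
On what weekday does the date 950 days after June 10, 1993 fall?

Jun 10, 1993 is a Thursday.
950 mod 7 = 5, so 950 days after a Thursday is Thursday + 5 = Tuesday.

Tuesday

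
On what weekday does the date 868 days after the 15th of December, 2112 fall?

Thursday

Dec 15, 2112 is a Thursday.
868 mod 7 = 0, so 868 days after a Thursday is Thursday + 0 = Thursday.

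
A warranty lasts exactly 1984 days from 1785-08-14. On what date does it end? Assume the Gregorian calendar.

January 19, 1791

+365 (one year) → Aug 14, 1786 (1619 left).
+365 (one year) → Aug 14, 1787 (1254 left).
+366 (one year; includes Feb 29, 1788) → Aug 14, 1788 (888 left).
+365 (one year) → Aug 14, 1789 (523 left).
+365 (one year) → Aug 14, 1790 (158 left).
Aug has 31 days: +18 → Sep 1, 1790 (140 left).
Sep has 30 days: +30 → Oct 1, 1790 (110 left).
Oct has 31 days: +31 → Nov 1, 1790 (79 left).
Nov has 30 days: +30 → Dec 1, 1790 (49 left).
Dec has 31 days: +31 → Jan 1, 1791 (18 left).
+18 → Jan 19, 1791.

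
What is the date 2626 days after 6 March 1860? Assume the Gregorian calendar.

+365 (one year) → Mar 6, 1861 (2261 left).
+365 (one year) → Mar 6, 1862 (1896 left).
+365 (one year) → Mar 6, 1863 (1531 left).
+366 (one year; includes Feb 29, 1864) → Mar 6, 1864 (1165 left).
+365 (one year) → Mar 6, 1865 (800 left).
+365 (one year) → Mar 6, 1866 (435 left).
+365 (one year) → Mar 6, 1867 (70 left).
Mar has 31 days: +26 → Apr 1, 1867 (44 left).
Apr has 30 days: +30 → May 1, 1867 (14 left).
+14 → May 15, 1867.

May 15, 1867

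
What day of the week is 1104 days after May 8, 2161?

First find the weekday of May 8, 2161. Doomsday rule: the anchor day for the 2100s is Sunday. For year 61: 61÷12 = 5 r 1, and 1÷4 = 0, so 5+1+0 = 6.
Sunday + 6 ≡ Saturday — that's 2161's doomsday.
In May the doomsday date is May 9.
May 8 is 1 day before May 9; 1 mod 7 = 1, so Saturday − 1 = Friday.
1104 mod 7 = 5, so 1104 days after a Friday is Friday + 5 = Wednesday.

Wednesday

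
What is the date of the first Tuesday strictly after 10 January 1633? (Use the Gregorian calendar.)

January 11, 1633

Jan 10, 1633 is a Monday.
From Monday to the next Tuesday is 1 day.
Jan 10, 1633 + 1 = Jan 11, 1633.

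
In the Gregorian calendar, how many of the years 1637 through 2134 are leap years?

Multiples of 4 in [1637,2134]: 124.
Of those, multiples of 100: 5 (not leap unless ÷400).
Multiples of 400: 1.
Leap years = 124 − 5 + 1 = 120.

120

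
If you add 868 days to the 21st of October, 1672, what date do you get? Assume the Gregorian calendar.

March 8, 1675

+365 (one year) → Oct 21, 1673 (503 left).
+365 (one year) → Oct 21, 1674 (138 left).
Oct has 31 days: +11 → Nov 1, 1674 (127 left).
Nov has 30 days: +30 → Dec 1, 1674 (97 left).
Dec has 31 days: +31 → Jan 1, 1675 (66 left).
Jan has 31 days: +31 → Feb 1, 1675 (35 left).
Feb has 28 days: +28 → Mar 1, 1675 (7 left).
+7 → Mar 8, 1675.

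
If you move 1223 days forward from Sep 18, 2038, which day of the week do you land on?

Thursday

Sep 18, 2038 is a Saturday.
1223 mod 7 = 5, so 1223 days after a Saturday is Saturday + 5 = Thursday.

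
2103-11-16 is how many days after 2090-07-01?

4885

Jul 1, 2090 → Jul 1, 2091: 365 days.
Jul 1, 2091 → Jul 1, 2092: 366 days (Feb 29, 2092 is in that span).
Jul 1, 2092 → Jul 1, 2093: 365 days.
Jul 1, 2093 → Jul 1, 2094: 365 days.
Jul 1, 2094 → Jul 1, 2095: 365 days.
Jul 1, 2095 → Jul 1, 2096: 366 days (Feb 29, 2096 is in that span).
Jul 1, 2096 → Jul 1, 2097: 365 days.
Jul 1, 2097 → Jul 1, 2098: 365 days.
Jul 1, 2098 → Jul 1, 2099: 365 days.
Jul 1, 2099 → Jul 1, 2100: 365 days.
Jul 1, 2100 → Jul 1, 2101: 365 days.
Jul 1, 2101 → Jul 1, 2102: 365 days.
Jul 1, 2102 → Jul 1, 2103: 365 days.
Jul 1, 2103 → Aug 1, 2103: 31 days (July has 31).
Aug 1, 2103 → Sep 1, 2103: 31 days (August has 31).
Sep 1, 2103 → Oct 1, 2103: 30 days (September has 30).
Oct 1, 2103 → Nov 1, 2103: 31 days (October has 31).
Nov 1, 2103 → Nov 16, 2103: 15 days.
Total: 4885 days.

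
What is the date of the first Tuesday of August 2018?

August 1, 2018 is a Wednesday.
The first Tuesday is therefore August 7 (6 days later).

August 7, 2018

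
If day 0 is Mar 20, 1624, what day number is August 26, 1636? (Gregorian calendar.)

Mar 20, 1624 → Mar 20, 1625: 365 days.
Mar 20, 1625 → Mar 20, 1626: 365 days.
Mar 20, 1626 → Mar 20, 1627: 365 days.
Mar 20, 1627 → Mar 20, 1628: 366 days (Feb 29, 1628 is in that span).
Mar 20, 1628 → Mar 20, 1629: 365 days.
Mar 20, 1629 → Mar 20, 1630: 365 days.
Mar 20, 1630 → Mar 20, 1631: 365 days.
Mar 20, 1631 → Mar 20, 1632: 366 days (Feb 29, 1632 is in that span).
Mar 20, 1632 → Mar 20, 1633: 365 days.
Mar 20, 1633 → Mar 20, 1634: 365 days.
Mar 20, 1634 → Mar 20, 1635: 365 days.
Mar 20, 1635 → Mar 20, 1636: 366 days (Feb 29, 1636 is in that span).
Mar 20, 1636 → Apr 20, 1636: 31 days (March has 31).
Apr 20, 1636 → May 20, 1636: 30 days (April has 30).
May 20, 1636 → Jun 20, 1636: 31 days (May has 31).
Jun 20, 1636 → Jul 20, 1636: 30 days (June has 30).
Jul 20, 1636 → Aug 20, 1636: 31 days (July has 31).
Aug 20, 1636 → Aug 26, 1636: 6 days.
Total: 4542 days.

4542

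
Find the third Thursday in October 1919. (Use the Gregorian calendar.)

October 16, 1919

October 1, 1919 is a Wednesday.
The first Thursday is therefore October 2 (1 days later).
The third Thursday is 2 + 2×7 = October 16.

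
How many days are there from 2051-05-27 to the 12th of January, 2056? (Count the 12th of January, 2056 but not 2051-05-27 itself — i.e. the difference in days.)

1691

May 27, 2051 → May 27, 2052: 366 days (Feb 29, 2052 is in that span).
May 27, 2052 → May 27, 2053: 365 days.
May 27, 2053 → May 27, 2054: 365 days.
May 27, 2054 → May 27, 2055: 365 days.
May 27, 2055 → Jun 27, 2055: 31 days (May has 31).
Jun 27, 2055 → Jul 27, 2055: 30 days (June has 30).
Jul 27, 2055 → Aug 27, 2055: 31 days (July has 31).
Aug 27, 2055 → Sep 27, 2055: 31 days (August has 31).
Sep 27, 2055 → Oct 27, 2055: 30 days (September has 30).
Oct 27, 2055 → Nov 27, 2055: 31 days (October has 31).
Nov 27, 2055 → Dec 27, 2055: 30 days (November has 30).
Dec 27, 2055 → Jan 12, 2056: 16 days.
Total: 1691 days.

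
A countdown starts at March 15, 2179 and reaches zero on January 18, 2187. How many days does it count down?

2866

Mar 15, 2179 → Mar 15, 2180: 366 days (Feb 29, 2180 is in that span).
Mar 15, 2180 → Mar 15, 2181: 365 days.
Mar 15, 2181 → Mar 15, 2182: 365 days.
Mar 15, 2182 → Mar 15, 2183: 365 days.
Mar 15, 2183 → Mar 15, 2184: 366 days (Feb 29, 2184 is in that span).
Mar 15, 2184 → Mar 15, 2185: 365 days.
Mar 15, 2185 → Mar 15, 2186: 365 days.
Mar 15, 2186 → Apr 15, 2186: 31 days (March has 31).
Apr 15, 2186 → May 15, 2186: 30 days (April has 30).
May 15, 2186 → Jun 15, 2186: 31 days (May has 31).
Jun 15, 2186 → Jul 15, 2186: 30 days (June has 30).
Jul 15, 2186 → Aug 15, 2186: 31 days (July has 31).
Aug 15, 2186 → Sep 15, 2186: 31 days (August has 31).
Sep 15, 2186 → Oct 15, 2186: 30 days (September has 30).
Oct 15, 2186 → Nov 15, 2186: 31 days (October has 31).
Nov 15, 2186 → Dec 15, 2186: 30 days (November has 30).
Dec 15, 2186 → Jan 15, 2187: 31 days (December has 31).
Jan 15, 2187 → Jan 18, 2187: 3 days.
Total: 2866 days.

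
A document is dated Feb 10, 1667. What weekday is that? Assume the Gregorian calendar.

Thursday

Doomsday rule: the anchor day for the 1600s is Tuesday. For year 67: 67÷12 = 5 r 7, and 7÷4 = 1, so 5+7+1 = 13.
Tuesday + 13 ≡ Monday — that's 1667's doomsday.
In February the doomsday date is Feb 28 (1667 is not a leap year).
Feb 10 is 18 days before Feb 28; 18 mod 7 = 4, so Monday − 4 = Thursday.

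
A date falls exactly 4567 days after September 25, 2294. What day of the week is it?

Friday

First find the weekday of Sep 25, 2294. Doomsday rule: the anchor day for the 2200s is Friday. For year 94: 94÷12 = 7 r 10, and 10÷4 = 2, so 7+10+2 = 19.
Friday + 19 ≡ Wednesday — that's 2294's doomsday.
In September the doomsday date is Sep 5.
Sep 25 is 20 days after Sep 5; 20 mod 7 = 6, so Wednesday + 6 = Tuesday.
4567 mod 7 = 3, so 4567 days after a Tuesday is Tuesday + 3 = Friday.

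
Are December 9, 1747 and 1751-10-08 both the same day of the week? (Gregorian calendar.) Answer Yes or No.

From Dec 9, 1747 to Oct 8, 1751 is 1399 days.
1399 mod 7 = 6, so they are different weekdays.
(Dec 9, 1747 is a Saturday; Oct 8, 1751 is a Friday.)

No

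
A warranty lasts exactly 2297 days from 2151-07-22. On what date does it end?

November 4, 2157

+366 (one year; includes Feb 29, 2152) → Jul 22, 2152 (1931 left).
+365 (one year) → Jul 22, 2153 (1566 left).
+365 (one year) → Jul 22, 2154 (1201 left).
+365 (one year) → Jul 22, 2155 (836 left).
+366 (one year; includes Feb 29, 2156) → Jul 22, 2156 (470 left).
+365 (one year) → Jul 22, 2157 (105 left).
Jul has 31 days: +10 → Aug 1, 2157 (95 left).
Aug has 31 days: +31 → Sep 1, 2157 (64 left).
Sep has 30 days: +30 → Oct 1, 2157 (34 left).
Oct has 31 days: +31 → Nov 1, 2157 (3 left).
+3 → Nov 4, 2157.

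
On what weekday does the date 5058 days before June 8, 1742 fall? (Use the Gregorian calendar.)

First find the weekday of Jun 8, 1742. Doomsday rule: the anchor day for the 1700s is Sunday. For year 42: 42÷12 = 3 r 6, and 6÷4 = 1, so 3+6+1 = 10.
Sunday + 10 ≡ Wednesday — that's 1742's doomsday.
In June the doomsday date is Jun 6.
Jun 8 is 2 days after Jun 6; 2 mod 7 = 2, so Wednesday + 2 = Friday.
5058 mod 7 = 4, so 5058 days before a Friday is Friday − 4 = Monday.

Monday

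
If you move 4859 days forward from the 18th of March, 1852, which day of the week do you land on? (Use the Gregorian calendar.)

Friday

First find the weekday of Mar 18, 1852. Doomsday rule: the anchor day for the 1800s is Friday. For year 52: 52÷12 = 4 r 4, and 4÷4 = 1, so 4+4+1 = 9.
Friday + 9 ≡ Sunday — that's 1852's doomsday.
In March the doomsday date is Mar 14.
Mar 18 is 4 days after Mar 14; 4 mod 7 = 4, so Sunday + 4 = Thursday.
4859 mod 7 = 1, so 4859 days after a Thursday is Thursday + 1 = Friday.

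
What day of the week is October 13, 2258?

Doomsday rule: the anchor day for the 2200s is Friday. For year 58: 58÷12 = 4 r 10, and 10÷4 = 2, so 4+10+2 = 16.
Friday + 16 ≡ Sunday — that's 2258's doomsday.
In October the doomsday date is Oct 10.
Oct 13 is 3 days after Oct 10; 3 mod 7 = 3, so Sunday + 3 = Wednesday.

Wednesday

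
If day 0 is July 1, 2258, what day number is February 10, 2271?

4607

Jul 1, 2258 → Jul 1, 2259: 365 days.
Jul 1, 2259 → Jul 1, 2260: 366 days (Feb 29, 2260 is in that span).
Jul 1, 2260 → Jul 1, 2261: 365 days.
Jul 1, 2261 → Jul 1, 2262: 365 days.
Jul 1, 2262 → Jul 1, 2263: 365 days.
Jul 1, 2263 → Jul 1, 2264: 366 days (Feb 29, 2264 is in that span).
Jul 1, 2264 → Jul 1, 2265: 365 days.
Jul 1, 2265 → Jul 1, 2266: 365 days.
Jul 1, 2266 → Jul 1, 2267: 365 days.
Jul 1, 2267 → Jul 1, 2268: 366 days (Feb 29, 2268 is in that span).
Jul 1, 2268 → Jul 1, 2269: 365 days.
Jul 1, 2269 → Jul 1, 2270: 365 days.
Jul 1, 2270 → Aug 1, 2270: 31 days (July has 31).
Aug 1, 2270 → Sep 1, 2270: 31 days (August has 31).
Sep 1, 2270 → Oct 1, 2270: 30 days (September has 30).
Oct 1, 2270 → Nov 1, 2270: 31 days (October has 31).
Nov 1, 2270 → Dec 1, 2270: 30 days (November has 30).
Dec 1, 2270 → Jan 1, 2271: 31 days (December has 31).
Jan 1, 2271 → Feb 1, 2271: 31 days (January has 31).
Feb 1, 2271 → Feb 10, 2271: 9 days.
Total: 4607 days.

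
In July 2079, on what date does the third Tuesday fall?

July 18, 2079

July 1, 2079 is a Saturday.
The first Tuesday is therefore July 4 (3 days later).
The third Tuesday is 4 + 2×7 = July 18.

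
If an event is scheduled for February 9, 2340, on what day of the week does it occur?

Doomsday rule: the anchor day for the 2300s is Wednesday. For year 40: 40÷12 = 3 r 4, and 4÷4 = 1, so 3+4+1 = 8.
Wednesday + 8 ≡ Thursday — that's 2340's doomsday.
In February the doomsday date is Feb 29 (2340 is a leap year (divisible by 4)).
Feb 9 is 20 days before Feb 29; 20 mod 7 = 6, so Thursday − 6 = Friday.

Friday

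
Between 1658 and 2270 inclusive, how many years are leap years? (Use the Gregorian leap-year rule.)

148

Multiples of 4 in [1658,2270]: 153.
Of those, multiples of 100: 6 (not leap unless ÷400).
Multiples of 400: 1.
Leap years = 153 − 6 + 1 = 148.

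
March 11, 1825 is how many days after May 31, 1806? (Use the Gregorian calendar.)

6859

May 31, 1806 → May 31, 1807: 365 days.
May 31, 1807 → May 31, 1808: 366 days (Feb 29, 1808 is in that span).
May 31, 1808 → May 31, 1809: 365 days.
May 31, 1809 → May 31, 1810: 365 days.
May 31, 1810 → May 31, 1811: 365 days.
May 31, 1811 → May 31, 1812: 366 days (Feb 29, 1812 is in that span).
May 31, 1812 → May 31, 1813: 365 days.
May 31, 1813 → May 31, 1814: 365 days.
May 31, 1814 → May 31, 1815: 365 days.
May 31, 1815 → May 31, 1816: 366 days (Feb 29, 1816 is in that span).
May 31, 1816 → May 31, 1817: 365 days.
May 31, 1817 → May 31, 1818: 365 days.
May 31, 1818 → May 31, 1819: 365 days.
May 31, 1819 → May 31, 1820: 366 days (Feb 29, 1820 is in that span).
May 31, 1820 → May 31, 1821: 365 days.
May 31, 1821 → May 31, 1822: 365 days.
May 31, 1822 → May 31, 1823: 365 days.
May 31, 1823 → May 31, 1824: 366 days (Feb 29, 1824 is in that span).
May 31, 1824 → Jun 30, 1824: 30 days (May has 31).
Jun 30, 1824 → Jul 30, 1824: 30 days (June has 30).
Jul 30, 1824 → Aug 30, 1824: 31 days (July has 31).
Aug 30, 1824 → Sep 30, 1824: 31 days (August has 31).
Sep 30, 1824 → Oct 30, 1824: 30 days (September has 30).
Oct 30, 1824 → Nov 30, 1824: 31 days (October has 31).
Nov 30, 1824 → Dec 30, 1824: 30 days (November has 30).
Dec 30, 1824 → Jan 30, 1825: 31 days (December has 31).
Jan 30, 1825 → Feb 28, 1825: 29 days (January has 31).
Feb 28, 1825 → Mar 11, 1825: 11 days.
Total: 6859 days.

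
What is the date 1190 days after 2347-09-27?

December 30, 2350

+366 (one year; includes Feb 29, 2348) → Sep 27, 2348 (824 left).
+365 (one year) → Sep 27, 2349 (459 left).
+365 (one year) → Sep 27, 2350 (94 left).
Sep has 30 days: +4 → Oct 1, 2350 (90 left).
Oct has 31 days: +31 → Nov 1, 2350 (59 left).
Nov has 30 days: +30 → Dec 1, 2350 (29 left).
+29 → Dec 30, 2350.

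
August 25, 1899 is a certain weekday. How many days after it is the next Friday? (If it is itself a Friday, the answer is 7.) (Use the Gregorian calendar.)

7

Aug 25, 1899 is a Friday.
From Friday to the next Friday is 7 days.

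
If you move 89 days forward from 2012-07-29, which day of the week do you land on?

First find the weekday of Jul 29, 2012. Doomsday rule: the anchor day for the 2000s is Tuesday. For year 12: 12÷12 = 1 r 0, and 0÷4 = 0, so 1+0+0 = 1.
Tuesday + 1 ≡ Wednesday — that's 2012's doomsday.
In July the doomsday date is Jul 11.
Jul 29 is 18 days after Jul 11; 18 mod 7 = 4, so Wednesday + 4 = Sunday.
89 mod 7 = 5, so 89 days after a Sunday is Sunday + 5 = Friday.

Friday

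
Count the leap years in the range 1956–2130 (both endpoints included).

Multiples of 4 in [1956,2130]: 44.
Of those, multiples of 100: 2 (not leap unless ÷400).
Multiples of 400: 1.
Leap years = 44 − 2 + 1 = 43.

43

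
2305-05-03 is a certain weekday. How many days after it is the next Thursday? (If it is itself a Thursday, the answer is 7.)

May 3, 2305 is a Wednesday.
From Wednesday to the next Thursday is 1 day.

1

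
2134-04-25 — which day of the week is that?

Sunday

Doomsday rule: the anchor day for the 2100s is Sunday. For year 34: 34÷12 = 2 r 10, and 10÷4 = 2, so 2+10+2 = 14.
Sunday + 14 ≡ Sunday — that's 2134's doomsday.
In April the doomsday date is Apr 4.
Apr 25 is 21 days after Apr 4; 21 mod 7 = 0, so Sunday + 0 = Sunday.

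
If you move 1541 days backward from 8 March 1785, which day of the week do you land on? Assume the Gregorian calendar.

First find the weekday of Mar 8, 1785. Doomsday rule: the anchor day for the 1700s is Sunday. For year 85: 85÷12 = 7 r 1, and 1÷4 = 0, so 7+1+0 = 8.
Sunday + 8 ≡ Monday — that's 1785's doomsday.
In March the doomsday date is Mar 14.
Mar 8 is 6 days before Mar 14; 6 mod 7 = 6, so Monday − 6 = Tuesday.
1541 mod 7 = 1, so 1541 days before a Tuesday is Tuesday − 1 = Monday.

Monday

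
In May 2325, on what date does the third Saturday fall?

May 1, 2325 is a Friday.
The first Saturday is therefore May 2 (1 days later).
The third Saturday is 2 + 2×7 = May 16.

May 16, 2325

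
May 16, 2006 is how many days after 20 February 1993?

4833

Feb 20, 1993 → Feb 20, 1994: 365 days.
Feb 20, 1994 → Feb 20, 1995: 365 days.
Feb 20, 1995 → Feb 20, 1996: 365 days.
Feb 20, 1996 → Feb 20, 1997: 366 days (Feb 29, 1996 is in that span).
Feb 20, 1997 → Feb 20, 1998: 365 days.
Feb 20, 1998 → Feb 20, 1999: 365 days.
Feb 20, 1999 → Feb 20, 2000: 365 days.
Feb 20, 2000 → Feb 20, 2001: 366 days (Feb 29, 2000 is in that span).
Feb 20, 2001 → Feb 20, 2002: 365 days.
Feb 20, 2002 → Feb 20, 2003: 365 days.
Feb 20, 2003 → Feb 20, 2004: 365 days.
Feb 20, 2004 → Feb 20, 2005: 366 days (Feb 29, 2004 is in that span).
Feb 20, 2005 → Feb 20, 2006: 365 days.
Feb 20, 2006 → Mar 20, 2006: 28 days (February has 28).
Mar 20, 2006 → Apr 20, 2006: 31 days (March has 31).
Apr 20, 2006 → May 16, 2006: 26 days.
Total: 4833 days.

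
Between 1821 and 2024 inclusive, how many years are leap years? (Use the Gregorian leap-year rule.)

Multiples of 4 in [1821,2024]: 51.
Of those, multiples of 100: 2 (not leap unless ÷400).
Multiples of 400: 1.
Leap years = 51 − 2 + 1 = 50.

50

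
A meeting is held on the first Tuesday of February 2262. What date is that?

February 1, 2262 is a Saturday.
The first Tuesday is therefore February 4 (3 days later).

February 4, 2262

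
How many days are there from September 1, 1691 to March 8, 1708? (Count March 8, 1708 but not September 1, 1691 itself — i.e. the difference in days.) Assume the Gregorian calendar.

6032

Sep 1, 1691 → Sep 1, 1692: 366 days (Feb 29, 1692 is in that span).
Sep 1, 1692 → Sep 1, 1693: 365 days.
Sep 1, 1693 → Sep 1, 1694: 365 days.
Sep 1, 1694 → Sep 1, 1695: 365 days.
Sep 1, 1695 → Sep 1, 1696: 366 days (Feb 29, 1696 is in that span).
Sep 1, 1696 → Sep 1, 1697: 365 days.
Sep 1, 1697 → Sep 1, 1698: 365 days.
Sep 1, 1698 → Sep 1, 1699: 365 days.
Sep 1, 1699 → Sep 1, 1700: 365 days.
Sep 1, 1700 → Sep 1, 1701: 365 days.
Sep 1, 1701 → Sep 1, 1702: 365 days.
Sep 1, 1702 → Sep 1, 1703: 365 days.
Sep 1, 1703 → Sep 1, 1704: 366 days (Feb 29, 1704 is in that span).
Sep 1, 1704 → Sep 1, 1705: 365 days.
Sep 1, 1705 → Sep 1, 1706: 365 days.
Sep 1, 1706 → Sep 1, 1707: 365 days.
Sep 1, 1707 → Oct 1, 1707: 30 days (September has 30).
Oct 1, 1707 → Nov 1, 1707: 31 days (October has 31).
Nov 1, 1707 → Dec 1, 1707: 30 days (November has 30).
Dec 1, 1707 → Jan 1, 1708: 31 days (December has 31).
Jan 1, 1708 → Feb 1, 1708: 31 days (January has 31).
Feb 1, 1708 → Mar 1, 1708: 29 days (February has 29).
Mar 1, 1708 → Mar 8, 1708: 7 days.
Total: 6032 days.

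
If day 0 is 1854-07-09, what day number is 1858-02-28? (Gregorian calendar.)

Jul 9, 1854 → Jul 9, 1855: 365 days.
Jul 9, 1855 → Jul 9, 1856: 366 days (Feb 29, 1856 is in that span).
Jul 9, 1856 → Jul 9, 1857: 365 days.
Jul 9, 1857 → Aug 9, 1857: 31 days (July has 31).
Aug 9, 1857 → Sep 9, 1857: 31 days (August has 31).
Sep 9, 1857 → Oct 9, 1857: 30 days (September has 30).
Oct 9, 1857 → Nov 9, 1857: 31 days (October has 31).
Nov 9, 1857 → Dec 9, 1857: 30 days (November has 30).
Dec 9, 1857 → Jan 9, 1858: 31 days (December has 31).
Jan 9, 1858 → Feb 9, 1858: 31 days (January has 31).
Feb 9, 1858 → Feb 28, 1858: 19 days.
Total: 1330 days.

1330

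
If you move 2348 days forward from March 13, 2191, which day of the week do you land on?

Wednesday

First find the weekday of Mar 13, 2191. Doomsday rule: the anchor day for the 2100s is Sunday. For year 91: 91÷12 = 7 r 7, and 7÷4 = 1, so 7+7+1 = 15.
Sunday + 15 ≡ Monday — that's 2191's doomsday.
In March the doomsday date is Mar 14.
Mar 13 is 1 day before Mar 14; 1 mod 7 = 1, so Monday − 1 = Sunday.
2348 mod 7 = 3, so 2348 days after a Sunday is Sunday + 3 = Wednesday.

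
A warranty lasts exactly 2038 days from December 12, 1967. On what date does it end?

July 11, 1973

+366 (one year; includes Feb 29, 1968) → Dec 12, 1968 (1672 left).
+365 (one year) → Dec 12, 1969 (1307 left).
+365 (one year) → Dec 12, 1970 (942 left).
+365 (one year) → Dec 12, 1971 (577 left).
+366 (one year; includes Feb 29, 1972) → Dec 12, 1972 (211 left).
Dec has 31 days: +20 → Jan 1, 1973 (191 left).
Jan has 31 days: +31 → Feb 1, 1973 (160 left).
Feb has 28 days: +28 → Mar 1, 1973 (132 left).
Mar has 31 days: +31 → Apr 1, 1973 (101 left).
Apr has 30 days: +30 → May 1, 1973 (71 left).
May has 31 days: +31 → Jun 1, 1973 (40 left).
Jun has 30 days: +30 → Jul 1, 1973 (10 left).
+10 → Jul 11, 1973.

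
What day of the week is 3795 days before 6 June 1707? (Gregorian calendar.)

Sunday

First find the weekday of Jun 6, 1707. Doomsday rule: the anchor day for the 1700s is Sunday. For year 07: 7÷12 = 0 r 7, and 7÷4 = 1, so 0+7+1 = 8.
Sunday + 8 ≡ Monday — that's 1707's doomsday.
In June the doomsday date is Jun 6.
Jun 6 is the doomsday itself: Monday.
3795 mod 7 = 1, so 3795 days before a Monday is Monday − 1 = Sunday.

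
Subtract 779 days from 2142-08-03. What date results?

June 15, 2140

−365 (one year) → Aug 3, 2141 (414 left).
−365 (one year) → Aug 3, 2140 (49 left).
−3 → Jul 31, 2140 (end of Jul, 31 days; 46 left).
−31 → Jun 30, 2140 (end of Jun, 30 days; 15 left).
−15 → Jun 15, 2140.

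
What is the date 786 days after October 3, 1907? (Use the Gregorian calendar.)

+366 (one year; includes Feb 29, 1908) → Oct 3, 1908 (420 left).
+365 (one year) → Oct 3, 1909 (55 left).
Oct has 31 days: +29 → Nov 1, 1909 (26 left).
+26 → Nov 27, 1909.

November 27, 1909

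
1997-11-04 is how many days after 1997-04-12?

Apr 12, 1997 → May 12, 1997: 30 days (April has 30).
May 12, 1997 → Jun 12, 1997: 31 days (May has 31).
Jun 12, 1997 → Jul 12, 1997: 30 days (June has 30).
Jul 12, 1997 → Aug 12, 1997: 31 days (July has 31).
Aug 12, 1997 → Sep 12, 1997: 31 days (August has 31).
Sep 12, 1997 → Oct 12, 1997: 30 days (September has 30).
Oct 12, 1997 → Nov 4, 1997: 23 days.
Total: 206 days.

206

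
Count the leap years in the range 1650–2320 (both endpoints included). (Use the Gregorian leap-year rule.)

Multiples of 4 in [1650,2320]: 168.
Of those, multiples of 100: 7 (not leap unless ÷400).
Multiples of 400: 1.
Leap years = 168 − 7 + 1 = 162.

162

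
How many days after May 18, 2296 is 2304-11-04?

May 18, 2296 → May 18, 2297: 365 days.
May 18, 2297 → May 18, 2298: 365 days.
May 18, 2298 → May 18, 2299: 365 days.
May 18, 2299 → May 18, 2300: 365 days.
May 18, 2300 → May 18, 2301: 365 days.
May 18, 2301 → May 18, 2302: 365 days.
May 18, 2302 → May 18, 2303: 365 days.
May 18, 2303 → May 18, 2304: 366 days (Feb 29, 2304 is in that span).
May 18, 2304 → Jun 18, 2304: 31 days (May has 31).
Jun 18, 2304 → Jul 18, 2304: 30 days (June has 30).
Jul 18, 2304 → Aug 18, 2304: 31 days (July has 31).
Aug 18, 2304 → Sep 18, 2304: 31 days (August has 31).
Sep 18, 2304 → Oct 18, 2304: 30 days (September has 30).
Oct 18, 2304 → Nov 4, 2304: 17 days.
Total: 3091 days.

3091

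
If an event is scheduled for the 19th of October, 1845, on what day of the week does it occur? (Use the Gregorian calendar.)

Sunday

Doomsday rule: the anchor day for the 1800s is Friday. For year 45: 45÷12 = 3 r 9, and 9÷4 = 2, so 3+9+2 = 14.
Friday + 14 ≡ Friday — that's 1845's doomsday.
In October the doomsday date is Oct 10.
Oct 19 is 9 days after Oct 10; 9 mod 7 = 2, so Friday + 2 = Sunday.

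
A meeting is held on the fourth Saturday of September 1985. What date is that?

September 1, 1985 is a Sunday.
The first Saturday is therefore September 7 (6 days later).
The fourth Saturday is 7 + 3×7 = September 28.

September 28, 1985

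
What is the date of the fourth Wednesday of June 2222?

June 1, 2222 is a Saturday.
The first Wednesday is therefore June 5 (4 days later).
The fourth Wednesday is 5 + 3×7 = June 26.

June 26, 2222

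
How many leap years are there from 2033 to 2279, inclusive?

59

Multiples of 4 in [2033,2279]: 61.
Of those, multiples of 100: 2 (not leap unless ÷400).
Multiples of 400: 0.
Leap years = 61 − 2 + 0 = 59.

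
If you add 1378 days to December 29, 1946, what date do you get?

October 7, 1950

+365 (one year) → Dec 29, 1947 (1013 left).
+366 (one year; includes Feb 29, 1948) → Dec 29, 1948 (647 left).
+365 (one year) → Dec 29, 1949 (282 left).
Dec has 31 days: +3 → Jan 1, 1950 (279 left).
Jan has 31 days: +31 → Feb 1, 1950 (248 left).
Feb has 28 days: +28 → Mar 1, 1950 (220 left).
Mar has 31 days: +31 → Apr 1, 1950 (189 left).
Apr has 30 days: +30 → May 1, 1950 (159 left).
May has 31 days: +31 → Jun 1, 1950 (128 left).
Jun has 30 days: +30 → Jul 1, 1950 (98 left).
Jul has 31 days: +31 → Aug 1, 1950 (67 left).
Aug has 31 days: +31 → Sep 1, 1950 (36 left).
Sep has 30 days: +30 → Oct 1, 1950 (6 left).
+6 → Oct 7, 1950.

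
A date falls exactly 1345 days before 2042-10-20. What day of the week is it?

First find the weekday of Oct 20, 2042. Doomsday rule: the anchor day for the 2000s is Tuesday. For year 42: 42÷12 = 3 r 6, and 6÷4 = 1, so 3+6+1 = 10.
Tuesday + 10 ≡ Friday — that's 2042's doomsday.
In October the doomsday date is Oct 10.
Oct 20 is 10 days after Oct 10; 10 mod 7 = 3, so Friday + 3 = Monday.
1345 mod 7 = 1, so 1345 days before a Monday is Monday − 1 = Sunday.

Sunday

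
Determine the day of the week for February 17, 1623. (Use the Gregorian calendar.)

Friday

Doomsday rule: the anchor day for the 1600s is Tuesday. For year 23: 23÷12 = 1 r 11, and 11÷4 = 2, so 1+11+2 = 14.
Tuesday + 14 ≡ Tuesday — that's 1623's doomsday.
In February the doomsday date is Feb 28 (1623 is not a leap year).
Feb 17 is 11 days before Feb 28; 11 mod 7 = 4, so Tuesday − 4 = Friday.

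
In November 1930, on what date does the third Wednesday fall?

November 1, 1930 is a Saturday.
The first Wednesday is therefore November 5 (4 days later).
The third Wednesday is 5 + 2×7 = November 19.

November 19, 1930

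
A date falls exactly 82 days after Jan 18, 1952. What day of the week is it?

Wednesday

First find the weekday of Jan 18, 1952. Doomsday rule: the anchor day for the 1900s is Wednesday. For year 52: 52÷12 = 4 r 4, and 4÷4 = 1, so 4+4+1 = 9.
Wednesday + 9 ≡ Friday — that's 1952's doomsday.
In January the doomsday date is Jan 4 (1952 is a leap year (divisible by 4)).
Jan 18 is 14 days after Jan 4; 14 mod 7 = 0, so Friday + 0 = Friday.
82 mod 7 = 5, so 82 days after a Friday is Friday + 5 = Wednesday.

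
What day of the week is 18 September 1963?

Doomsday rule: the anchor day for the 1900s is Wednesday. For year 63: 63÷12 = 5 r 3, and 3÷4 = 0, so 5+3+0 = 8.
Wednesday + 8 ≡ Thursday — that's 1963's doomsday.
In September the doomsday date is Sep 5.
Sep 18 is 13 days after Sep 5; 13 mod 7 = 6, so Thursday + 6 = Wednesday.

Wednesday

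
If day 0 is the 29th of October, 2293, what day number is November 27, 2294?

394

Oct 29, 2293 → Nov 29, 2293: 31 days (October has 31).
Nov 29, 2293 → Dec 29, 2293: 30 days (November has 30).
Dec 29, 2293 → Jan 29, 2294: 31 days (December has 31).
Jan 29, 2294 → Feb 28, 2294: 30 days (January has 31).
Feb 28, 2294 → Mar 28, 2294: 28 days (February has 28).
Mar 28, 2294 → Apr 28, 2294: 31 days (March has 31).
Apr 28, 2294 → May 28, 2294: 30 days (April has 30).
May 28, 2294 → Jun 28, 2294: 31 days (May has 31).
Jun 28, 2294 → Jul 28, 2294: 30 days (June has 30).
Jul 28, 2294 → Aug 28, 2294: 31 days (July has 31).
Aug 28, 2294 → Sep 28, 2294: 31 days (August has 31).
Sep 28, 2294 → Oct 28, 2294: 30 days (September has 30).
Oct 28, 2294 → Nov 27, 2294: 30 days.
Total: 394 days.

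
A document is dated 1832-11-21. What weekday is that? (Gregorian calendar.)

January 1, 1832 is a Sunday.
Jan 1, 1832 → Feb 1, 1832: 31 days (January has 31).
Feb 1, 1832 → Mar 1, 1832: 29 days (February has 29).
Mar 1, 1832 → Apr 1, 1832: 31 days (March has 31).
Apr 1, 1832 → May 1, 1832: 30 days (April has 30).
May 1, 1832 → Jun 1, 1832: 31 days (May has 31).
Jun 1, 1832 → Jul 1, 1832: 30 days (June has 30).
Jul 1, 1832 → Aug 1, 1832: 31 days (July has 31).
Aug 1, 1832 → Sep 1, 1832: 31 days (August has 31).
Sep 1, 1832 → Oct 1, 1832: 30 days (September has 30).
Oct 1, 1832 → Nov 1, 1832: 31 days (October has 31).
Nov 1, 1832 → Nov 21, 1832: 20 days.
Total: 325 days.
325 mod 7 = 3, so Sunday + 3 = Wednesday.

Wednesday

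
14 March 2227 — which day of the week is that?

Wednesday

Doomsday rule: the anchor day for the 2200s is Friday. For year 27: 27÷12 = 2 r 3, and 3÷4 = 0, so 2+3+0 = 5.
Friday + 5 ≡ Wednesday — that's 2227's doomsday.
In March the doomsday date is Mar 14.
Mar 14 is the doomsday itself: Wednesday.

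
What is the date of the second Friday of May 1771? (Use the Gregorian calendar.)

May 10, 1771

May 1, 1771 is a Wednesday.
The first Friday is therefore May 3 (2 days later).
The second Friday is 3 + 1×7 = May 10.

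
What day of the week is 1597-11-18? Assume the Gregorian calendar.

Tuesday

Doomsday rule: the anchor day for the 1500s is Wednesday. For year 97: 97÷12 = 8 r 1, and 1÷4 = 0, so 8+1+0 = 9.
Wednesday + 9 ≡ Friday — that's 1597's doomsday.
In November the doomsday date is Nov 7.
Nov 18 is 11 days after Nov 7; 11 mod 7 = 4, so Friday + 4 = Tuesday.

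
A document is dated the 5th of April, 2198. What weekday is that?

January 1, 2198 is a Monday.
Jan 1, 2198 → Feb 1, 2198: 31 days (January has 31).
Feb 1, 2198 → Mar 1, 2198: 28 days (February has 28).
Mar 1, 2198 → Apr 1, 2198: 31 days (March has 31).
Apr 1, 2198 → Apr 5, 2198: 4 days.
Total: 94 days.
94 mod 7 = 3, so Monday + 3 = Thursday.

Thursday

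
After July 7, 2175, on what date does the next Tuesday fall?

July 11, 2175

Jul 7, 2175 is a Friday.
From Friday to the next Tuesday is 4 days.
Jul 7, 2175 + 4 = Jul 11, 2175.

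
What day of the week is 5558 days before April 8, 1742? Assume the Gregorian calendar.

First find the weekday of Apr 8, 1742. Doomsday rule: the anchor day for the 1700s is Sunday. For year 42: 42÷12 = 3 r 6, and 6÷4 = 1, so 3+6+1 = 10.
Sunday + 10 ≡ Wednesday — that's 1742's doomsday.
In April the doomsday date is Apr 4.
Apr 8 is 4 days after Apr 4; 4 mod 7 = 4, so Wednesday + 4 = Sunday.
5558 mod 7 = 0, so 5558 days before a Sunday is Sunday − 0 = Sunday.

Sunday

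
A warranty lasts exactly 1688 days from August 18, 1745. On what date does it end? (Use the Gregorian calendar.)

+365 (one year) → Aug 18, 1746 (1323 left).
+365 (one year) → Aug 18, 1747 (958 left).
+366 (one year; includes Feb 29, 1748) → Aug 18, 1748 (592 left).
+365 (one year) → Aug 18, 1749 (227 left).
Aug has 31 days: +14 → Sep 1, 1749 (213 left).
Sep has 30 days: +30 → Oct 1, 1749 (183 left).
Oct has 31 days: +31 → Nov 1, 1749 (152 left).
Nov has 30 days: +30 → Dec 1, 1749 (122 left).
Dec has 31 days: +31 → Jan 1, 1750 (91 left).
Jan has 31 days: +31 → Feb 1, 1750 (60 left).
Feb has 28 days: +28 → Mar 1, 1750 (32 left).
Mar has 31 days: +31 → Apr 1, 1750 (1 left).
+1 → Apr 2, 1750.

April 2, 1750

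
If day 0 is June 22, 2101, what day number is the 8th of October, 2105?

1569

Jun 22, 2101 → Jun 22, 2102: 365 days.
Jun 22, 2102 → Jun 22, 2103: 365 days.
Jun 22, 2103 → Jun 22, 2104: 366 days (Feb 29, 2104 is in that span).
Jun 22, 2104 → Jun 22, 2105: 365 days.
Jun 22, 2105 → Jul 22, 2105: 30 days (June has 30).
Jul 22, 2105 → Aug 22, 2105: 31 days (July has 31).
Aug 22, 2105 → Sep 22, 2105: 31 days (August has 31).
Sep 22, 2105 → Oct 8, 2105: 16 days.
Total: 1569 days.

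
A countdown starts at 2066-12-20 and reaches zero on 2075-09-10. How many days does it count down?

Dec 20, 2066 → Dec 20, 2067: 365 days.
Dec 20, 2067 → Dec 20, 2068: 366 days (Feb 29, 2068 is in that span).
Dec 20, 2068 → Dec 20, 2069: 365 days.
Dec 20, 2069 → Dec 20, 2070: 365 days.
Dec 20, 2070 → Dec 20, 2071: 365 days.
Dec 20, 2071 → Dec 20, 2072: 366 days (Feb 29, 2072 is in that span).
Dec 20, 2072 → Dec 20, 2073: 365 days.
Dec 20, 2073 → Dec 20, 2074: 365 days.
Dec 20, 2074 → Jan 20, 2075: 31 days (December has 31).
Jan 20, 2075 → Feb 20, 2075: 31 days (January has 31).
Feb 20, 2075 → Mar 20, 2075: 28 days (February has 28).
Mar 20, 2075 → Apr 20, 2075: 31 days (March has 31).
Apr 20, 2075 → May 20, 2075: 30 days (April has 30).
May 20, 2075 → Jun 20, 2075: 31 days (May has 31).
Jun 20, 2075 → Jul 20, 2075: 30 days (June has 30).
Jul 20, 2075 → Aug 20, 2075: 31 days (July has 31).
Aug 20, 2075 → Sep 10, 2075: 21 days.
Total: 3186 days.

3186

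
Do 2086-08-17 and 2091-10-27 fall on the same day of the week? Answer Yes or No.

From Aug 17, 2086 to Oct 27, 2091 is 1897 days.
1897 mod 7 = 0, so they are the same weekday.
(Aug 17, 2086 is a Saturday; Oct 27, 2091 is a Saturday.)

Yes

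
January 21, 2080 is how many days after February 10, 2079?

Feb 10, 2079 → Mar 10, 2079: 28 days (February has 28).
Mar 10, 2079 → Apr 10, 2079: 31 days (March has 31).
Apr 10, 2079 → May 10, 2079: 30 days (April has 30).
May 10, 2079 → Jun 10, 2079: 31 days (May has 31).
Jun 10, 2079 → Jul 10, 2079: 30 days (June has 30).
Jul 10, 2079 → Aug 10, 2079: 31 days (July has 31).
Aug 10, 2079 → Sep 10, 2079: 31 days (August has 31).
Sep 10, 2079 → Oct 10, 2079: 30 days (September has 30).
Oct 10, 2079 → Nov 10, 2079: 31 days (October has 31).
Nov 10, 2079 → Dec 10, 2079: 30 days (November has 30).
Dec 10, 2079 → Jan 10, 2080: 31 days (December has 31).
Jan 10, 2080 → Jan 21, 2080: 11 days.
Total: 345 days.

345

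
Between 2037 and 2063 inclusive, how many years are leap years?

6

Multiples of 4 in [2037,2063]: 6.
Of those, multiples of 100: 0 (not leap unless ÷400).
Multiples of 400: 0.
Leap years = 6 − 0 + 0 = 6.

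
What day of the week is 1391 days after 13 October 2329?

Friday

Oct 13, 2329 is a Sunday.
1391 mod 7 = 5, so 1391 days after a Sunday is Sunday + 5 = Friday.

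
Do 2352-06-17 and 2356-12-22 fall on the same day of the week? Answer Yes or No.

From Jun 17, 2352 to Dec 22, 2356 is 1649 days.
1649 mod 7 = 4, so they are different weekdays.
(Jun 17, 2352 is a Tuesday; Dec 22, 2356 is a Saturday.)

No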